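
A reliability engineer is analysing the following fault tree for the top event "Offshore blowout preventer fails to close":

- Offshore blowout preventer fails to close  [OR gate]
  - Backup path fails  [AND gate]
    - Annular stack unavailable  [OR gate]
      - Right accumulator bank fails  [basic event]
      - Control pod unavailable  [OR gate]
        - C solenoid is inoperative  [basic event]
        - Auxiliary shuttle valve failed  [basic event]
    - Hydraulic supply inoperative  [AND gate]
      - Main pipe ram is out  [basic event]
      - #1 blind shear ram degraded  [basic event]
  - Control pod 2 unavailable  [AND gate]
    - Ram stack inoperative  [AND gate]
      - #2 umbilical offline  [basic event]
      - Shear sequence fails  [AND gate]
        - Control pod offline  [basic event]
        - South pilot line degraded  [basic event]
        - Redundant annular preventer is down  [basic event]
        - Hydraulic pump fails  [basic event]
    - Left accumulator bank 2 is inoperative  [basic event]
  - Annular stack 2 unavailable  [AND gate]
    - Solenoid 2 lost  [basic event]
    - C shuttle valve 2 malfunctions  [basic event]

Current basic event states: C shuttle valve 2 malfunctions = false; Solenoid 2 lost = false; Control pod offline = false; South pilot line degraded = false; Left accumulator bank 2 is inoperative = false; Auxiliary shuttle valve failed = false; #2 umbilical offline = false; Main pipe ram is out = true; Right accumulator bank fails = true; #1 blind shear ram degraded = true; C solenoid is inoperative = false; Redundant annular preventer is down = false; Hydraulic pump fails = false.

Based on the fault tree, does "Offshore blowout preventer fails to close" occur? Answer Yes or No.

Yes

Control pod unavailable [OR]: C solenoid is inoperative=not, Auxiliary shuttle valve failed=not → no input occurs → does not occur.
Annular stack unavailable [OR]: Right accumulator bank fails=occurs, Control pod unavailable=not → at least one input occurs → occurs.
Hydraulic supply inoperative [AND]: Main pipe ram is out=occurs, #1 blind shear ram degraded=occurs → all inputs occur → occurs.
Backup path fails [AND]: Annular stack unavailable=occurs, Hydraulic supply inoperative=occurs → all inputs occur → occurs.
Shear sequence fails [AND]: Control pod offline=not, South pilot line degraded=not, Redundant annular preventer is down=not, Hydraulic pump fails=not → not all inputs occur → does not occur.
Ram stack inoperative [AND]: #2 umbilical offline=not, Shear sequence fails=not → not all inputs occur → does not occur.
Control pod 2 unavailable [AND]: Ram stack inoperative=not, Left accumulator bank 2 is inoperative=not → not all inputs occur → does not occur.
Annular stack 2 unavailable [AND]: Solenoid 2 lost=not, C shuttle valve 2 malfunctions=not → not all inputs occur → does not occur.
Offshore blowout preventer fails to close [OR]: Backup path fails=occurs, Control pod 2 unavailable=not, Annular stack 2 unavailable=not → at least one input occurs → occurs.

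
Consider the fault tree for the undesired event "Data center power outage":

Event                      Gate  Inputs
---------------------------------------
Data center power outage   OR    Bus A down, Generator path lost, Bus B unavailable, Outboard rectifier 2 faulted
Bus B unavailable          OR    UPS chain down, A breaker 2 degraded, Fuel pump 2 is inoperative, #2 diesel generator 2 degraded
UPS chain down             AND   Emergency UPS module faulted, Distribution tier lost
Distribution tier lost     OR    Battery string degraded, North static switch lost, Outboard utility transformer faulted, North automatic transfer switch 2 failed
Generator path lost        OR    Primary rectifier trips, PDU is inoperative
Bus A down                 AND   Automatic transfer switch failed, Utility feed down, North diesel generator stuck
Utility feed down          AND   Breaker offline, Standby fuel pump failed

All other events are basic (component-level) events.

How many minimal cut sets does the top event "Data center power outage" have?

Utility feed down [AND]: one cut set from each child combined → 1 × 1 = 1 cut set(s).
Bus A down [AND]: one cut set from each child combined → 1 × 1 × 1 = 1 cut set(s).
Generator path lost [OR]: union of children's cut sets → 2 cut set(s).
Distribution tier lost [OR]: union of children's cut sets → 4 cut set(s).
UPS chain down [AND]: one cut set from each child combined → 1 × 4 = 4 cut set(s).
Bus B unavailable [OR]: union of children's cut sets → 7 cut set(s).
Data center power outage [OR]: union of children's cut sets → 11 cut set(s).

11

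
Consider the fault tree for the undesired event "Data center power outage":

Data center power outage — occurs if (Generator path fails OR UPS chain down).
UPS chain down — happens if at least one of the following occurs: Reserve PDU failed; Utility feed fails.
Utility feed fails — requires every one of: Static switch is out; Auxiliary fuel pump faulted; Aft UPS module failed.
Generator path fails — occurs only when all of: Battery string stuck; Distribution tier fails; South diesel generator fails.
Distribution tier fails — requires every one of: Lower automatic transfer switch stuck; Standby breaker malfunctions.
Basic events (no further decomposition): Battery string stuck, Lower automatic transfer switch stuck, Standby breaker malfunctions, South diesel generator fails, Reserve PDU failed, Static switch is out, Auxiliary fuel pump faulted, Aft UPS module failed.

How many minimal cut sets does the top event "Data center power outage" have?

Distribution tier fails [AND]: one cut set from each child combined → 1 × 1 = 1 cut set(s).
Generator path fails [AND]: one cut set from each child combined → 1 × 1 × 1 = 1 cut set(s).
Utility feed fails [AND]: one cut set from each child combined → 1 × 1 × 1 = 1 cut set(s).
UPS chain down [OR]: union of children's cut sets → 2 cut set(s).
Data center power outage [OR]: union of children's cut sets → 3 cut set(s).
Minimal cut sets: {Battery string stuck, Lower automatic transfer switch stuck, South diesel generator fails, Standby breaker malfunctions}; {Reserve PDU failed}; {Aft UPS module failed, Auxiliary fuel pump faulted, Static switch is out}.

3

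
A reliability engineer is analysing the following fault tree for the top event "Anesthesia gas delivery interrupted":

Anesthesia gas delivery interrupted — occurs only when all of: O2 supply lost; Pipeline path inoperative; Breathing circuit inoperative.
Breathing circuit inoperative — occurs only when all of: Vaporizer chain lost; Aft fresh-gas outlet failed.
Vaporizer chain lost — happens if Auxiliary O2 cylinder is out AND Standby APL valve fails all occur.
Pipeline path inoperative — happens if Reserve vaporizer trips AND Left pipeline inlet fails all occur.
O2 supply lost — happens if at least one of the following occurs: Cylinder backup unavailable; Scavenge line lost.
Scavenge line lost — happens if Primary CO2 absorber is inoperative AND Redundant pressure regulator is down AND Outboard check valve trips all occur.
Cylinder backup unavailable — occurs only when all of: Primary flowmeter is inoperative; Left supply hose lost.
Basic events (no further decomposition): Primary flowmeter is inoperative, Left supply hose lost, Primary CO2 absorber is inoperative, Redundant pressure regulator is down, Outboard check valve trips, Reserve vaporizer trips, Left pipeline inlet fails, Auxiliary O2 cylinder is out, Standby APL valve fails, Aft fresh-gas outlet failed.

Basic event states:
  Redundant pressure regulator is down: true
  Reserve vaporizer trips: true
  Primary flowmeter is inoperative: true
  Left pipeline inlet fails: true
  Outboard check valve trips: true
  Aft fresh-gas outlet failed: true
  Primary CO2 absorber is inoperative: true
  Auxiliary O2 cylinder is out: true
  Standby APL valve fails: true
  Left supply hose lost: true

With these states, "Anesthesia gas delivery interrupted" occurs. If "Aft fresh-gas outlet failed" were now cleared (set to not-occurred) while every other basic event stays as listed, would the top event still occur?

Counterfactual: set "Aft fresh-gas outlet failed" to not occurred.
Cylinder backup unavailable [AND]: Primary flowmeter is inoperative=occurs, Left supply hose lost=occurs → all inputs occur → occurs.
Scavenge line lost [AND]: Primary CO2 absorber is inoperative=occurs, Redundant pressure regulator is down=occurs, Outboard check valve trips=occurs → all inputs occur → occurs.
O2 supply lost [OR]: Cylinder backup unavailable=occurs, Scavenge line lost=occurs → at least one input occurs → occurs.
Pipeline path inoperative [AND]: Reserve vaporizer trips=occurs, Left pipeline inlet fails=occurs → all inputs occur → occurs.
Vaporizer chain lost [AND]: Auxiliary O2 cylinder is out=occurs, Standby APL valve fails=occurs → all inputs occur → occurs.
Breathing circuit inoperative [AND]: Vaporizer chain lost=occurs, Aft fresh-gas outlet failed=not → not all inputs occur → does not occur.
Anesthesia gas delivery interrupted [AND]: O2 supply lost=occurs, Pipeline path inoperative=occurs, Breathing circuit inoperative=not → not all inputs occur → does not occur.

No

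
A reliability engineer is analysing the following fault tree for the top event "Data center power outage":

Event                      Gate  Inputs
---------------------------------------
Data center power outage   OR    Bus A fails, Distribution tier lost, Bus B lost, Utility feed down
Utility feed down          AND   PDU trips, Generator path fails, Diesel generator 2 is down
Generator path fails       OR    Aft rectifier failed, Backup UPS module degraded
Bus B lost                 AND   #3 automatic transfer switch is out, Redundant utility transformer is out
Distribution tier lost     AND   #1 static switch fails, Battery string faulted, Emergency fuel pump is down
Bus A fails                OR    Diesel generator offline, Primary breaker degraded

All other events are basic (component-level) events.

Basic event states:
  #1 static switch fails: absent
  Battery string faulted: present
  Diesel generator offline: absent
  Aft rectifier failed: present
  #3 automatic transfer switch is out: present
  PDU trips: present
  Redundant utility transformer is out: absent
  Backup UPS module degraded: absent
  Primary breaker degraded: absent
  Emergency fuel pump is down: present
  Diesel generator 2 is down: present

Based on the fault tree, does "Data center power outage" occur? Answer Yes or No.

Bus A fails [OR]: Diesel generator offline=not, Primary breaker degraded=not → no input occurs → does not occur.
Distribution tier lost [AND]: #1 static switch fails=not, Battery string faulted=occurs, Emergency fuel pump is down=occurs → not all inputs occur → does not occur.
Bus B lost [AND]: #3 automatic transfer switch is out=occurs, Redundant utility transformer is out=not → not all inputs occur → does not occur.
Generator path fails [OR]: Aft rectifier failed=occurs, Backup UPS module degraded=not → at least one input occurs → occurs.
Utility feed down [AND]: PDU trips=occurs, Generator path fails=occurs, Diesel generator 2 is down=occurs → all inputs occur → occurs.
Data center power outage [OR]: Bus A fails=not, Distribution tier lost=not, Bus B lost=not, Utility feed down=occurs → at least one input occurs → occurs.

Yes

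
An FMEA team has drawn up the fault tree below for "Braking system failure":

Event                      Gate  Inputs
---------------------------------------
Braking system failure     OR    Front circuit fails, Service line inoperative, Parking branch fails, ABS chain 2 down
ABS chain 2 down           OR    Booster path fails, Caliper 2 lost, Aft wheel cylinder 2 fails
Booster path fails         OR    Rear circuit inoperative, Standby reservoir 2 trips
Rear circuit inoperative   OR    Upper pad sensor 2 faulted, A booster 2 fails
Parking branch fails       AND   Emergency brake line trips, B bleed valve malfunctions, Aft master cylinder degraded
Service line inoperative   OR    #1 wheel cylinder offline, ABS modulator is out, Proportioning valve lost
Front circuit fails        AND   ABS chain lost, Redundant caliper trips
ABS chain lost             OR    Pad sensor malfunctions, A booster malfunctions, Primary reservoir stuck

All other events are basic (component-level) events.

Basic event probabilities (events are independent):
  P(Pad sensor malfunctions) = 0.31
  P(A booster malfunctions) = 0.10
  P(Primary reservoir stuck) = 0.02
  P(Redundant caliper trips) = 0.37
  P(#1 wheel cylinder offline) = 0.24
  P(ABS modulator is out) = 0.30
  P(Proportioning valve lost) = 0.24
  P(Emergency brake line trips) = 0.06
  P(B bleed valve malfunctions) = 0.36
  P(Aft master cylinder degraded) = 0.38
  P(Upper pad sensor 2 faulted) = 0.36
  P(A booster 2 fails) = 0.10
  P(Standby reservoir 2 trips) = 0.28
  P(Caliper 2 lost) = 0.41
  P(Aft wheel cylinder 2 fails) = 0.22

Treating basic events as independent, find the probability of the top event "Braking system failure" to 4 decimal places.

0.9346

P(ABS chain lost) [OR] = 1 − (1−0.31) × (1−0.10) × (1−0.02) = 0.391420
P(Front circuit fails) [AND] = 0.391420 × 0.37 = 0.144825
P(Service line inoperative) [OR] = 1 − (1−0.24) × (1−0.30) × (1−0.24) = 0.595680
P(Parking branch fails) [AND] = 0.06 × 0.36 × 0.38 = 0.008208
P(Rear circuit inoperative) [OR] = 1 − (1−0.36) × (1−0.10) = 0.424000
P(Booster path fails) [OR] = 1 − (1−0.424000) × (1−0.28) = 0.585280
P(ABS chain 2 down) [OR] = 1 − (1−0.585280) × (1−0.41) × (1−0.22) = 0.809146
P(Braking system failure) [OR] = 1 − (1−0.144825) × (1−0.595680) × (1−0.008208) × (1−0.809146) = 0.934551
Rounded to 4 decimal places: P(Braking system failure) ≈ 0.9346.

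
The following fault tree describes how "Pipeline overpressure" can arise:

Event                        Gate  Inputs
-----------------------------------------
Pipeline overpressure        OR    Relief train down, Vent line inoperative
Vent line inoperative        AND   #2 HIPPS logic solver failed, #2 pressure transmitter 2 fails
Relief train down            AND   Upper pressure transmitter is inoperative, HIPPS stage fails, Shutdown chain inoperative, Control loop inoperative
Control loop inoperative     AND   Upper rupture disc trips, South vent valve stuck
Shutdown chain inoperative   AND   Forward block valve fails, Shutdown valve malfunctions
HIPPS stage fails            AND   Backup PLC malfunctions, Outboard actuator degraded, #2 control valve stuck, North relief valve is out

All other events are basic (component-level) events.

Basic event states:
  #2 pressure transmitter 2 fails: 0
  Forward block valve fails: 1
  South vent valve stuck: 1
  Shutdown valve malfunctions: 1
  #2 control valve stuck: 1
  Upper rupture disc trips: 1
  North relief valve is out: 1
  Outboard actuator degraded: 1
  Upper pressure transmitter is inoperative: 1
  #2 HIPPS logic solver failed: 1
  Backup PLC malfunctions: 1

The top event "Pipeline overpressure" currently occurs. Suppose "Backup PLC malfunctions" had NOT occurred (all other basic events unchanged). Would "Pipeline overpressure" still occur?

No

Counterfactual: set "Backup PLC malfunctions" to not occurred.
HIPPS stage fails [AND]: Backup PLC malfunctions=not, Outboard actuator degraded=occurs, #2 control valve stuck=occurs, North relief valve is out=occurs → not all inputs occur → does not occur.
Shutdown chain inoperative [AND]: Forward block valve fails=occurs, Shutdown valve malfunctions=occurs → all inputs occur → occurs.
Control loop inoperative [AND]: Upper rupture disc trips=occurs, South vent valve stuck=occurs → all inputs occur → occurs.
Relief train down [AND]: Upper pressure transmitter is inoperative=occurs, HIPPS stage fails=not, Shutdown chain inoperative=occurs, Control loop inoperative=occurs → not all inputs occur → does not occur.
Vent line inoperative [AND]: #2 HIPPS logic solver failed=occurs, #2 pressure transmitter 2 fails=not → not all inputs occur → does not occur.
Pipeline overpressure [OR]: Relief train down=not, Vent line inoperative=not → no input occurs → does not occur.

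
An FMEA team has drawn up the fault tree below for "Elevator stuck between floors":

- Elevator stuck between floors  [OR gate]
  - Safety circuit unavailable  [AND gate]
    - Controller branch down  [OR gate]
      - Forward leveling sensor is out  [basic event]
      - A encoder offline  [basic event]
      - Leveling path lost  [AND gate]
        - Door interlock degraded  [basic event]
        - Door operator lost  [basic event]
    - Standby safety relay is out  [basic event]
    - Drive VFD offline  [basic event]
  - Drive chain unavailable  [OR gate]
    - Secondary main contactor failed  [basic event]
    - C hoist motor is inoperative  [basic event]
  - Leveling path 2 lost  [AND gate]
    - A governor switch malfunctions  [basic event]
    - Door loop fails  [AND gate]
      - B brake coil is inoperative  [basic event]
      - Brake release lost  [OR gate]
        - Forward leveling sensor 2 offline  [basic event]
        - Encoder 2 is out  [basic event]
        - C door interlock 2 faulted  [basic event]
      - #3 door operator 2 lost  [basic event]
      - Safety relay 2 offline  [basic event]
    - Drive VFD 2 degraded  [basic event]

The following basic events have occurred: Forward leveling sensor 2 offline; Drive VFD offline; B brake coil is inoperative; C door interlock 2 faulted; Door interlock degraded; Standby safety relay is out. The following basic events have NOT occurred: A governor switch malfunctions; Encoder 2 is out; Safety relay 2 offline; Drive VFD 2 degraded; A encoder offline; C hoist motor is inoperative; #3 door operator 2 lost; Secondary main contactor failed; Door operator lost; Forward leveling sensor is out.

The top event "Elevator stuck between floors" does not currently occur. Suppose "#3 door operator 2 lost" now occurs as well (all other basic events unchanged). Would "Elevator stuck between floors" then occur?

Counterfactual: set "#3 door operator 2 lost" to occurred.
Leveling path lost [AND]: Door interlock degraded=occurs, Door operator lost=not → not all inputs occur → does not occur.
Controller branch down [OR]: Forward leveling sensor is out=not, A encoder offline=not, Leveling path lost=not → no input occurs → does not occur.
Safety circuit unavailable [AND]: Controller branch down=not, Standby safety relay is out=occurs, Drive VFD offline=occurs → not all inputs occur → does not occur.
Drive chain unavailable [OR]: Secondary main contactor failed=not, C hoist motor is inoperative=not → no input occurs → does not occur.
Brake release lost [OR]: Forward leveling sensor 2 offline=occurs, Encoder 2 is out=not, C door interlock 2 faulted=occurs → at least one input occurs → occurs.
Door loop fails [AND]: B brake coil is inoperative=occurs, Brake release lost=occurs, #3 door operator 2 lost=occurs, Safety relay 2 offline=not → not all inputs occur → does not occur.
Leveling path 2 lost [AND]: A governor switch malfunctions=not, Door loop fails=not, Drive VFD 2 degraded=not → not all inputs occur → does not occur.
Elevator stuck between floors [OR]: Safety circuit unavailable=not, Drive chain unavailable=not, Leveling path 2 lost=not → no input occurs → does not occur.

No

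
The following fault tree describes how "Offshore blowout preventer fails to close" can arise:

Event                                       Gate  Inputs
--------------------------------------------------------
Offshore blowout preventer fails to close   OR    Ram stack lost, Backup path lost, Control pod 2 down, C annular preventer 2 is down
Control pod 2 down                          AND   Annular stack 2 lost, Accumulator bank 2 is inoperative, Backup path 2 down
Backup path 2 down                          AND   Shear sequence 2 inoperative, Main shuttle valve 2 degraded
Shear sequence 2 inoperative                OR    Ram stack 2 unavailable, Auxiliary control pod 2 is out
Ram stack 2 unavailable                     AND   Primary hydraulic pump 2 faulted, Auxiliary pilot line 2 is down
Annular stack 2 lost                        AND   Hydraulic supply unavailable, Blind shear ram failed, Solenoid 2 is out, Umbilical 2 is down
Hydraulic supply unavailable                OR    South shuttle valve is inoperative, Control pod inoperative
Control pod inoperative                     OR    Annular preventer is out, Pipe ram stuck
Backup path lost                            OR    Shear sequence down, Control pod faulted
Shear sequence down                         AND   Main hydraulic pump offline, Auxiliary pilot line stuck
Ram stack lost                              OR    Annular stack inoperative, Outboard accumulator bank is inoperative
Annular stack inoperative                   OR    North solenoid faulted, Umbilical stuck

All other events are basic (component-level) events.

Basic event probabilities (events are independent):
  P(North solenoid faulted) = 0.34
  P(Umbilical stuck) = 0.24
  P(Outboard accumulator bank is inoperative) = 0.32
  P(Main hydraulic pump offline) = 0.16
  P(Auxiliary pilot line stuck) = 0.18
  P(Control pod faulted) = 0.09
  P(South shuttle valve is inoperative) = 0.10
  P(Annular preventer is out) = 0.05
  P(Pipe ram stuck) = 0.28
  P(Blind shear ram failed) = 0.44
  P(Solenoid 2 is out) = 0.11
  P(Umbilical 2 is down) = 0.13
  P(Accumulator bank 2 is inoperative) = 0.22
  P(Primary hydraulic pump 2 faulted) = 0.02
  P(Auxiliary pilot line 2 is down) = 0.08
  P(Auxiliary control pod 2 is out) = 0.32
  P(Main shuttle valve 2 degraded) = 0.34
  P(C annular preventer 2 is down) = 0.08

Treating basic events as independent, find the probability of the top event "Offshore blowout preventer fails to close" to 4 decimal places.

P(Annular stack inoperative) [OR] = 1 − (1−0.34) × (1−0.24) = 0.498400
P(Ram stack lost) [OR] = 1 − (1−0.498400) × (1−0.32) = 0.658912
P(Shear sequence down) [AND] = 0.16 × 0.18 = 0.028800
P(Backup path lost) [OR] = 1 − (1−0.028800) × (1−0.09) = 0.116208
P(Control pod inoperative) [OR] = 1 − (1−0.05) × (1−0.28) = 0.316000
P(Hydraulic supply unavailable) [OR] = 1 − (1−0.10) × (1−0.316000) = 0.384400
P(Annular stack 2 lost) [AND] = 0.384400 × 0.44 × 0.11 × 0.13 = 0.002419
P(Ram stack 2 unavailable) [AND] = 0.02 × 0.08 = 0.001600
P(Shear sequence 2 inoperative) [OR] = 1 − (1−0.001600) × (1−0.32) = 0.321088
P(Backup path 2 down) [AND] = 0.321088 × 0.34 = 0.109170
P(Control pod 2 down) [AND] = 0.002419 × 0.22 × 0.109170 = 0.000058
P(Offshore blowout preventer fails to close) [OR] = 1 − (1−0.658912) × (1−0.116208) × (1−0.000058) × (1−0.08) = 0.722681
Rounded to 4 decimal places: P(Offshore blowout preventer fails to close) ≈ 0.7227.

0.7227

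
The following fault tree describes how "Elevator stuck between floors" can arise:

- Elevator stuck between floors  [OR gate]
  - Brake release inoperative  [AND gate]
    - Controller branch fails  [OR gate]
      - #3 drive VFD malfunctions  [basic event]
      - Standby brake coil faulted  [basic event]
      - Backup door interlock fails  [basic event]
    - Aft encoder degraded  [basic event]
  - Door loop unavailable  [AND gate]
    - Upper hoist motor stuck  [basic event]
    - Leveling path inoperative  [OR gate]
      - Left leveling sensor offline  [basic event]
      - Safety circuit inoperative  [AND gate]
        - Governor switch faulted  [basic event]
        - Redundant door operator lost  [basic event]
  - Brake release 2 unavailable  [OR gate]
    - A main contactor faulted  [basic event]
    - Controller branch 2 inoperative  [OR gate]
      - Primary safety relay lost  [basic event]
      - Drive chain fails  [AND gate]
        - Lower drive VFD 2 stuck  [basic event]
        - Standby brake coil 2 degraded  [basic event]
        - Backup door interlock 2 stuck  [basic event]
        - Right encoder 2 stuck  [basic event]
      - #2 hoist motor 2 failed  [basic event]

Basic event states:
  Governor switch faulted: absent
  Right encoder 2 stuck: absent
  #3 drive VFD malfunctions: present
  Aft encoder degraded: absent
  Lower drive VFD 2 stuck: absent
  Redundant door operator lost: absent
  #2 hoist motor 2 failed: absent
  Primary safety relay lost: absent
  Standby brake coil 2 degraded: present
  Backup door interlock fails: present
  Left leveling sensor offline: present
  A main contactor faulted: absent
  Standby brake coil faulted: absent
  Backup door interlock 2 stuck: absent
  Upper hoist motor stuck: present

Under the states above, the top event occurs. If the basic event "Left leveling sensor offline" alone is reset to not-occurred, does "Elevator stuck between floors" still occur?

Counterfactual: set "Left leveling sensor offline" to not occurred.
Controller branch fails [OR]: #3 drive VFD malfunctions=occurs, Standby brake coil faulted=not, Backup door interlock fails=occurs → at least one input occurs → occurs.
Brake release inoperative [AND]: Controller branch fails=occurs, Aft encoder degraded=not → not all inputs occur → does not occur.
Safety circuit inoperative [AND]: Governor switch faulted=not, Redundant door operator lost=not → not all inputs occur → does not occur.
Leveling path inoperative [OR]: Left leveling sensor offline=not, Safety circuit inoperative=not → no input occurs → does not occur.
Door loop unavailable [AND]: Upper hoist motor stuck=occurs, Leveling path inoperative=not → not all inputs occur → does not occur.
Drive chain fails [AND]: Lower drive VFD 2 stuck=not, Standby brake coil 2 degraded=occurs, Backup door interlock 2 stuck=not, Right encoder 2 stuck=not → not all inputs occur → does not occur.
Controller branch 2 inoperative [OR]: Primary safety relay lost=not, Drive chain fails=not, #2 hoist motor 2 failed=not → no input occurs → does not occur.
Brake release 2 unavailable [OR]: A main contactor faulted=not, Controller branch 2 inoperative=not → no input occurs → does not occur.
Elevator stuck between floors [OR]: Brake release inoperative=not, Door loop unavailable=not, Brake release 2 unavailable=not → no input occurs → does not occur.

No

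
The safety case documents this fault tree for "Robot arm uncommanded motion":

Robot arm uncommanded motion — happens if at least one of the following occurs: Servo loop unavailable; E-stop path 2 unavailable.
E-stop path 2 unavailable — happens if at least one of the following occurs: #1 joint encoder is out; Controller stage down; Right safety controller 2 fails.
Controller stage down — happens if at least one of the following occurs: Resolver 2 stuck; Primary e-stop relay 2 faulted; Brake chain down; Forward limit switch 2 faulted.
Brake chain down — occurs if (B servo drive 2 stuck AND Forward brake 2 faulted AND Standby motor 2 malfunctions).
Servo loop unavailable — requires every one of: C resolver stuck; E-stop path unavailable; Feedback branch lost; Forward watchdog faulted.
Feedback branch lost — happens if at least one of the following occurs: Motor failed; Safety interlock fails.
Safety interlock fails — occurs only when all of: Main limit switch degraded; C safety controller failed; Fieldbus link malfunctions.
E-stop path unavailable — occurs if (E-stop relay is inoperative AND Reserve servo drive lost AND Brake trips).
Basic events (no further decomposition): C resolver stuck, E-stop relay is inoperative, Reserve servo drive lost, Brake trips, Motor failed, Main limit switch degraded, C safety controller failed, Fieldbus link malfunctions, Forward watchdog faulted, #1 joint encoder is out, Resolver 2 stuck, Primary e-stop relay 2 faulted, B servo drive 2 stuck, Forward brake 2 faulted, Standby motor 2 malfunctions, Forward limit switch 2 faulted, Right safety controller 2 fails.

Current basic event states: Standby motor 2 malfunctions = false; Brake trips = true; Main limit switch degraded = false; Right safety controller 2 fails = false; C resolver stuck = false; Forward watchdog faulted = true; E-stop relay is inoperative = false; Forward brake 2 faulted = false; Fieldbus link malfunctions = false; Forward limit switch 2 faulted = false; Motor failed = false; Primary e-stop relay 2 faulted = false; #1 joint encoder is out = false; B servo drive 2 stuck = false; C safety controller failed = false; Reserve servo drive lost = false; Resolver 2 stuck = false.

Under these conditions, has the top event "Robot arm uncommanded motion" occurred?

No

E-stop path unavailable [AND]: E-stop relay is inoperative=not, Reserve servo drive lost=not, Brake trips=occurs → not all inputs occur → does not occur.
Safety interlock fails [AND]: Main limit switch degraded=not, C safety controller failed=not, Fieldbus link malfunctions=not → not all inputs occur → does not occur.
Feedback branch lost [OR]: Motor failed=not, Safety interlock fails=not → no input occurs → does not occur.
Servo loop unavailable [AND]: C resolver stuck=not, E-stop path unavailable=not, Feedback branch lost=not, Forward watchdog faulted=occurs → not all inputs occur → does not occur.
Brake chain down [AND]: B servo drive 2 stuck=not, Forward brake 2 faulted=not, Standby motor 2 malfunctions=not → not all inputs occur → does not occur.
Controller stage down [OR]: Resolver 2 stuck=not, Primary e-stop relay 2 faulted=not, Brake chain down=not, Forward limit switch 2 faulted=not → no input occurs → does not occur.
E-stop path 2 unavailable [OR]: #1 joint encoder is out=not, Controller stage down=not, Right safety controller 2 fails=not → no input occurs → does not occur.
Robot arm uncommanded motion [OR]: Servo loop unavailable=not, E-stop path 2 unavailable=not → no input occurs → does not occur.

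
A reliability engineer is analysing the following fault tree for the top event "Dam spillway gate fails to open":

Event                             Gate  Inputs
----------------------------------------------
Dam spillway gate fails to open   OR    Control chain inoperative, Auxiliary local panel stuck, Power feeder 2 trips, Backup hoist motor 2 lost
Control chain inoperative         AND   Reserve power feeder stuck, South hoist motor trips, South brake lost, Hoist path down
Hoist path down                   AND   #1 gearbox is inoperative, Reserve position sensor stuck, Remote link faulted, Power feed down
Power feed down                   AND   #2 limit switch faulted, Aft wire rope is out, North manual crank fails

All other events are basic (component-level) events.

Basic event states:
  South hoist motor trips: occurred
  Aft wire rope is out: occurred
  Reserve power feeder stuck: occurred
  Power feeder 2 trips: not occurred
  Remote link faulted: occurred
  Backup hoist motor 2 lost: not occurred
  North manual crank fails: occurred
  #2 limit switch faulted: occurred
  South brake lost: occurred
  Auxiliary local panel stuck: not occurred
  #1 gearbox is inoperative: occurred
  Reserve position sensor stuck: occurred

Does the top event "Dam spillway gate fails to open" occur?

Power feed down [AND]: #2 limit switch faulted=occurs, Aft wire rope is out=occurs, North manual crank fails=occurs → all inputs occur → occurs.
Hoist path down [AND]: #1 gearbox is inoperative=occurs, Reserve position sensor stuck=occurs, Remote link faulted=occurs, Power feed down=occurs → all inputs occur → occurs.
Control chain inoperative [AND]: Reserve power feeder stuck=occurs, South hoist motor trips=occurs, South brake lost=occurs, Hoist path down=occurs → all inputs occur → occurs.
Dam spillway gate fails to open [OR]: Control chain inoperative=occurs, Auxiliary local panel stuck=not, Power feeder 2 trips=not, Backup hoist motor 2 lost=not → at least one input occurs → occurs.

Yes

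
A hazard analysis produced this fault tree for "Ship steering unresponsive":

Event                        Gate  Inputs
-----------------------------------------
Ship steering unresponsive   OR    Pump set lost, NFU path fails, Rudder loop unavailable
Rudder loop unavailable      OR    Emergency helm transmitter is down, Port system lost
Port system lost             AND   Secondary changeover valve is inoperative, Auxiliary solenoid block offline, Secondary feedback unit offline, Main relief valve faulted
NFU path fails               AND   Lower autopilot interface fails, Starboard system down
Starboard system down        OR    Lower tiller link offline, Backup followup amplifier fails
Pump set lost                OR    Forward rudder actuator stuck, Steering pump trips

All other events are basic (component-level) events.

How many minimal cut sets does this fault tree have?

Pump set lost [OR]: union of children's cut sets → 2 cut set(s).
Starboard system down [OR]: union of children's cut sets → 2 cut set(s).
NFU path fails [AND]: one cut set from each child combined → 1 × 2 = 2 cut set(s).
Port system lost [AND]: one cut set from each child combined → 1 × 1 × 1 × 1 = 1 cut set(s).
Rudder loop unavailable [OR]: union of children's cut sets → 2 cut set(s).
Ship steering unresponsive [OR]: union of children's cut sets → 6 cut set(s).
Minimal cut sets: {Forward rudder actuator stuck}; {Steering pump trips}; {Lower autopilot interface fails, Lower tiller link offline}; {Backup followup amplifier fails, Lower autopilot interface fails}; {Emergency helm transmitter is down}; {Auxiliary solenoid block offline, Main relief valve faulted, Secondary changeover valve is inoperative, Secondary feedback unit offline}.

6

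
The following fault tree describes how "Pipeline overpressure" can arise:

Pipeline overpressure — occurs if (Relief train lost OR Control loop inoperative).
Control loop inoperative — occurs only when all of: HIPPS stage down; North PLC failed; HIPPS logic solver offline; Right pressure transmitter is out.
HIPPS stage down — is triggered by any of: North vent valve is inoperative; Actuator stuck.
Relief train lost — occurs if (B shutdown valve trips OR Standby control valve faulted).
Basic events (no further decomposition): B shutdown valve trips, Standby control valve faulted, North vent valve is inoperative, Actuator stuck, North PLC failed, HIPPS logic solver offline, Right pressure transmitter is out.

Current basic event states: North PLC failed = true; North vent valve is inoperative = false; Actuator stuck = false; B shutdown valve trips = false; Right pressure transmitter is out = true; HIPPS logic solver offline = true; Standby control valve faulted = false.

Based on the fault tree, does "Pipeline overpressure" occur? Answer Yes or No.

Relief train lost [OR]: B shutdown valve trips=not, Standby control valve faulted=not → no input occurs → does not occur.
HIPPS stage down [OR]: North vent valve is inoperative=not, Actuator stuck=not → no input occurs → does not occur.
Control loop inoperative [AND]: HIPPS stage down=not, North PLC failed=occurs, HIPPS logic solver offline=occurs, Right pressure transmitter is out=occurs → not all inputs occur → does not occur.
Pipeline overpressure [OR]: Relief train lost=not, Control loop inoperative=not → no input occurs → does not occur.

No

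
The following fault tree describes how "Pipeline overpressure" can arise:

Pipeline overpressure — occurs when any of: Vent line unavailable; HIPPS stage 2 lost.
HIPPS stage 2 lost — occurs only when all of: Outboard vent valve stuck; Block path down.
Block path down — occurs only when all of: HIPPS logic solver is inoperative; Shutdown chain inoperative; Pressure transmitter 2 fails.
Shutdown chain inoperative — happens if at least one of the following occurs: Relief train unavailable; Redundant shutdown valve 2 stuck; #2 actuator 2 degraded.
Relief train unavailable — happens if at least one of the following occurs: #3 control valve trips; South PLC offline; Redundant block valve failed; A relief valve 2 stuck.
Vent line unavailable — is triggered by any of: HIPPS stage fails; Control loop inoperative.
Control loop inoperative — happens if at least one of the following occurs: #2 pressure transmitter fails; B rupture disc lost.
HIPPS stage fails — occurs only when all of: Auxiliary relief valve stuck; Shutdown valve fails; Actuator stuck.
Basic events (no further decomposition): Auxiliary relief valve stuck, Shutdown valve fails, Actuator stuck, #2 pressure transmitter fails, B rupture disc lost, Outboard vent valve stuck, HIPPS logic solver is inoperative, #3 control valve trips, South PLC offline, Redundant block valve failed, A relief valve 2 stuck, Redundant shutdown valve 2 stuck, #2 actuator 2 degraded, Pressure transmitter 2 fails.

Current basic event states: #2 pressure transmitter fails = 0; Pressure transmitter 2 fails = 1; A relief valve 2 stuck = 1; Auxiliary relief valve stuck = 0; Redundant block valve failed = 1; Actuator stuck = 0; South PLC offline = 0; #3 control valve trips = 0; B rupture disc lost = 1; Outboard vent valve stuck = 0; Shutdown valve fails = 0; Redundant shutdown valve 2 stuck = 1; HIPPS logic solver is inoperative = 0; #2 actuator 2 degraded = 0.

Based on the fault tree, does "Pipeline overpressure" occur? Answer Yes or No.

Yes

HIPPS stage fails [AND]: Auxiliary relief valve stuck=not, Shutdown valve fails=not, Actuator stuck=not → not all inputs occur → does not occur.
Control loop inoperative [OR]: #2 pressure transmitter fails=not, B rupture disc lost=occurs → at least one input occurs → occurs.
Vent line unavailable [OR]: HIPPS stage fails=not, Control loop inoperative=occurs → at least one input occurs → occurs.
Relief train unavailable [OR]: #3 control valve trips=not, South PLC offline=not, Redundant block valve failed=occurs, A relief valve 2 stuck=occurs → at least one input occurs → occurs.
Shutdown chain inoperative [OR]: Relief train unavailable=occurs, Redundant shutdown valve 2 stuck=occurs, #2 actuator 2 degraded=not → at least one input occurs → occurs.
Block path down [AND]: HIPPS logic solver is inoperative=not, Shutdown chain inoperative=occurs, Pressure transmitter 2 fails=occurs → not all inputs occur → does not occur.
HIPPS stage 2 lost [AND]: Outboard vent valve stuck=not, Block path down=not → not all inputs occur → does not occur.
Pipeline overpressure [OR]: Vent line unavailable=occurs, HIPPS stage 2 lost=not → at least one input occurs → occurs.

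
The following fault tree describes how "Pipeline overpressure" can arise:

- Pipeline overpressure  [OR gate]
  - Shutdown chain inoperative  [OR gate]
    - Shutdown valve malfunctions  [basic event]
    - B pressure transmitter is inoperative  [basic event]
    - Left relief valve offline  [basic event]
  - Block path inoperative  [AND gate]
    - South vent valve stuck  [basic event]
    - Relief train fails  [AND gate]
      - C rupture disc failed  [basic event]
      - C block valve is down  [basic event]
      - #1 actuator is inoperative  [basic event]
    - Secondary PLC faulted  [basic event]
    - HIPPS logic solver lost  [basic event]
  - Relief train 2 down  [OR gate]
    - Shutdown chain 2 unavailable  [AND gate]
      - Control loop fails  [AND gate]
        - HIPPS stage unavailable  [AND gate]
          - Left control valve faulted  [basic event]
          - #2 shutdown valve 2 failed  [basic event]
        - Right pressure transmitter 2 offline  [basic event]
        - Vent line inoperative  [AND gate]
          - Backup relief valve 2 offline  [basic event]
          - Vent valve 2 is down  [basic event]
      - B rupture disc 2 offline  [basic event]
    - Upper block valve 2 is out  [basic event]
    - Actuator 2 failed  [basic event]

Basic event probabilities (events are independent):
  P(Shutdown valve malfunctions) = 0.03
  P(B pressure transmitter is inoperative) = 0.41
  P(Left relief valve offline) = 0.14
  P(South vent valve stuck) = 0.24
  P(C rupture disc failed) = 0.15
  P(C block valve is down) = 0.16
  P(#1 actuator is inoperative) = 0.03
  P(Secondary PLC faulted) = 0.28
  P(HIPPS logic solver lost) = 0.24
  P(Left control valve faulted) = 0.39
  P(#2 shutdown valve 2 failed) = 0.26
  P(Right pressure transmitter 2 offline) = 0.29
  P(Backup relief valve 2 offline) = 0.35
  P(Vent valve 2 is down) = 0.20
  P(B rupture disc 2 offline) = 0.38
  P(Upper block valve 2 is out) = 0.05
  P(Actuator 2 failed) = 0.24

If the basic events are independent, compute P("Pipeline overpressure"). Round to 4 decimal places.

P(Shutdown chain inoperative) [OR] = 1 − (1−0.03) × (1−0.41) × (1−0.14) = 0.507822
P(Relief train fails) [AND] = 0.15 × 0.16 × 0.03 = 0.000720
P(Block path inoperative) [AND] = 0.24 × 0.000720 × 0.28 × 0.24 = 0.000012
P(HIPPS stage unavailable) [AND] = 0.39 × 0.26 = 0.101400
P(Vent line inoperative) [AND] = 0.35 × 0.20 = 0.070000
P(Control loop fails) [AND] = 0.101400 × 0.29 × 0.070000 = 0.002058
P(Shutdown chain 2 unavailable) [AND] = 0.002058 × 0.38 = 0.000782
P(Relief train 2 down) [OR] = 1 − (1−0.000782) × (1−0.05) × (1−0.24) = 0.278565
P(Pipeline overpressure) [OR] = 1 − (1−0.507822) × (1−0.000012) × (1−0.278565) = 0.644930
Rounded to 4 decimal places: P(Pipeline overpressure) ≈ 0.6449.

0.6449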